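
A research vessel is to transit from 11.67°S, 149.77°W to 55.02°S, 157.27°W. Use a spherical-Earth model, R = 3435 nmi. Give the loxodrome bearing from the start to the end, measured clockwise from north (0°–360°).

Δψ = ln[tan(π/4+φ₂/2)/tan(π/4+φ₁/2)] = -0.9497
Δλ = -0.1309 rad (taken the short way round)
course = atan2(Δλ, Δψ) = 187.85°

187.8°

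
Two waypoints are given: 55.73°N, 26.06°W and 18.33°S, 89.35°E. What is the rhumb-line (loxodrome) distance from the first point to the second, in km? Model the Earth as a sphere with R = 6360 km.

13751 km

Δψ = ln[tan(π/4+φ₂/2)/tan(π/4+φ₁/2)] = -1.5022;  Δφ = -1.2926 rad,  Δλ = +2.0143 rad
q = Δφ/Δψ = 0.8605
d = R·√(Δφ² + q²Δλ²) = 6360·2.16217 = 13751 km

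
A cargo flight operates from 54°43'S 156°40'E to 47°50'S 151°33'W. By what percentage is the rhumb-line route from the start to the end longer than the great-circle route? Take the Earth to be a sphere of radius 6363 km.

Great circle: σ = 0.5644 rad → d_gc = Rσ = 3591.2 km
Rhumb: Δφ = +0.1201, Δλ = +0.9038, Δψ = +0.1925, q = Δφ/Δψ = 0.6240 → d_rh = R√(Δφ²+q²Δλ²) = 3669.2 km
Excess = (3669.2 − 3591.2) / 3591.2 = 78.0 / 3591.2 = 2.17% ≈ 2.2%

2.2%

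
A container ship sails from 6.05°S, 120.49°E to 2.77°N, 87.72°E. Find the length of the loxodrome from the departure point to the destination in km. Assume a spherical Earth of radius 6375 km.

Δψ = ln[tan(π/4+φ₂/2)/tan(π/4+φ₁/2)] = +0.1542;  Δφ = +0.1539 rad,  Δλ = -0.5719 rad
q = Δφ/Δψ = 0.9986
d = R·√(Δφ² + q²Δλ²) = 6375·0.59153 = 3771 km

3771 km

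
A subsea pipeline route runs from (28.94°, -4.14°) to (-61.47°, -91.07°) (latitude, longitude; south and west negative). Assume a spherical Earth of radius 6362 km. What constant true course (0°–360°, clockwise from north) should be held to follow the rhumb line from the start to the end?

Δψ = ln[tan(π/4+φ₂/2)/tan(π/4+φ₁/2)] = -1.8975
Δλ = -1.5172 rad (taken the short way round)
course = atan2(Δλ, Δψ) = 218.65°

218.6°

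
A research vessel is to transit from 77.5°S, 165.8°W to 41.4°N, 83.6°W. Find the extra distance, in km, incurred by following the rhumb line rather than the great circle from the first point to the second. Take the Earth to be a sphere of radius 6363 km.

Great circle: cos σ = sin φ₁ sin φ₂ + cos φ₁ cos φ₂ cos Δλ,  σ = 2.2441 rad → d_gc = 14279.5 km
Rhumb line: Δψ = +3.0068, q = Δφ/Δψ = 0.6902, d_rh = R√(Δφ²+q²Δλ²) = 14630.5 km
Excess = 14630.5 − 14279.5 = 351.0 ≈ 351 km

351 km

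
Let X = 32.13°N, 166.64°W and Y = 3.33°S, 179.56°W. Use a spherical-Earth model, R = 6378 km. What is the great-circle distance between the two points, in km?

cos σ = sin φ₁ sin φ₂ + cos φ₁ cos φ₂ cos Δλ
      = sin(32.13°)sin(-3.33°) + cos(32.13°)cos(-3.33°)cos(-12.92°) = 0.7931
σ = 37.522° → d = Rσ = 6378·0.65489 = 4177 km

4177 km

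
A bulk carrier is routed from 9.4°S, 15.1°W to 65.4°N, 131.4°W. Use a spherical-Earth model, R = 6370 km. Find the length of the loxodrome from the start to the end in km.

13007 km

Δψ = ln[tan(π/4+φ₂/2)/tan(π/4+φ₁/2)] = +1.6879;  Δφ = +1.3055 rad,  Δλ = -2.0298 rad
q = Δφ/Δψ = 0.7734
d = R·√(Δφ² + q²Δλ²) = 6370·2.04184 = 13007 km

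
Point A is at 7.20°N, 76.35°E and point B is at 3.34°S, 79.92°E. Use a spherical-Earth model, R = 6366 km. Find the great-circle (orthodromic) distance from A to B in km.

1236 km

cos σ = sin φ₁ sin φ₂ + cos φ₁ cos φ₂ cos Δλ
      = sin(7.20°)sin(-3.34°) + cos(7.20°)cos(-3.34°)cos(3.57°) = 0.9812
σ = 11.126° → d = Rσ = 6366·0.19418 = 1236 km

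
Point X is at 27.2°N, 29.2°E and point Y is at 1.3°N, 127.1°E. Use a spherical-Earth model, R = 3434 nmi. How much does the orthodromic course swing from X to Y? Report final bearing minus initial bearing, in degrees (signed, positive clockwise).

+32.3°

At departure: θ₁ = atan2(sin Δλ cos φ₂, cos φ₁ sin φ₂ − sin φ₁ cos φ₂ cos Δλ) = 85.21°
At arrival: θ₂ = atan2(sin Δλ cos φ₁, −cos φ₂ sin φ₁ + sin φ₂ cos φ₁ cos Δλ) = 117.56°
Δθ = θ₂ − θ₁ = +32.3°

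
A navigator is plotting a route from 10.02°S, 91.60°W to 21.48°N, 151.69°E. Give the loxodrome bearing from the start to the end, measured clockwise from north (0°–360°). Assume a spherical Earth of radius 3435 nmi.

Δψ = ln[tan(π/4+φ₂/2)/tan(π/4+φ₁/2)] = +0.5598
Δλ = -2.0370 rad (taken the short way round)
course = atan2(Δλ, Δψ) = 285.37°

285.4°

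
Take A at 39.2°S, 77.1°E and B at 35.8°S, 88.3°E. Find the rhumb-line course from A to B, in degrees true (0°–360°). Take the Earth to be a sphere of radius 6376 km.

Δψ = ln[tan(π/4+φ₂/2)/tan(π/4+φ₁/2)] = +0.0748
Δλ = +0.1955 rad (taken the short way round)
course = atan2(Δλ, Δψ) = 69.05°

69.1°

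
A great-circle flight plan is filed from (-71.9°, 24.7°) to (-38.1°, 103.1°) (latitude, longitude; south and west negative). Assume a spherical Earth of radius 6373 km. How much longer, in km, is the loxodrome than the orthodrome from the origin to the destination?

325 km

Great circle: cos σ = sin φ₁ sin φ₂ + cos φ₁ cos φ₂ cos Δλ,  σ = 0.8819 rad → d_gc = 5620.5 km
Rhumb line: Δψ = +1.1169, q = Δφ/Δψ = 0.5282, d_rh = R√(Δφ²+q²Δλ²) = 5945.5 km
Excess = 5945.5 − 5620.5 = 325.0 ≈ 325 km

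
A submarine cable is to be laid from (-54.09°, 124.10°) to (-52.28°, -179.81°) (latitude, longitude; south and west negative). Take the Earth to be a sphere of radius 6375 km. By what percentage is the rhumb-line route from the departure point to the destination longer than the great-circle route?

Great circle: σ = 0.5719 rad → d_gc = Rσ = 3646.0 km
Rhumb: Δφ = +0.0316, Δλ = +0.9790, Δψ = +0.0527, q = Δφ/Δψ = 0.5991 → d_rh = R√(Δφ²+q²Δλ²) = 3744.4 km
Excess = (3744.4 − 3646.0) / 3646.0 = 98.4 / 3646.0 = 2.70% ≈ 2.7%

2.7%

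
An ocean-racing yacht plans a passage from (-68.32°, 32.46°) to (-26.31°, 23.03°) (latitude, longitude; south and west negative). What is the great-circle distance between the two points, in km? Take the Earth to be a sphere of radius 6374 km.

cos σ = sin φ₁ sin φ₂ + cos φ₁ cos φ₂ cos Δλ
      = sin(-68.32°)sin(-26.31°) + cos(-68.32°)cos(-26.31°)cos(-9.43°) = 0.7386
σ = 42.392° → d = Rσ = 6374·0.73987 = 4716 km

4716 km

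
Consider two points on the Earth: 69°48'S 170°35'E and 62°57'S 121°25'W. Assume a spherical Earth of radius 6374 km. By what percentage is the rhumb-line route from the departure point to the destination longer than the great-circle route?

Great circle: σ = 0.4631 rad → d_gc = Rσ = 2952.0 km
Rhumb: Δφ = +0.1196, Δλ = +1.1868, Δψ = +0.3004, q = Δφ/Δψ = 0.3980 → d_rh = R√(Δφ²+q²Δλ²) = 3105.7 km
Excess = (3105.7 − 2952.0) / 2952.0 = 153.7 / 2952.0 = 5.21% ≈ 5.2%

5.2%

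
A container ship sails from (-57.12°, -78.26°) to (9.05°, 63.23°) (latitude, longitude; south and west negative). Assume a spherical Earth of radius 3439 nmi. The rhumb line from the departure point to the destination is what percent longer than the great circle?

Great circle: σ = 2.1551 rad → d_gc = Rσ = 7411.4 nmi
Rhumb: Δφ = +1.1549, Δλ = +2.4695, Δψ = +1.3791, q = Δφ/Δψ = 0.8374 → d_rh = R√(Δφ²+q²Δλ²) = 8145.5 nmi
Excess = (8145.5 − 7411.4) / 7411.4 = 734.1 / 7411.4 = 9.91% ≈ 9.9%

9.9%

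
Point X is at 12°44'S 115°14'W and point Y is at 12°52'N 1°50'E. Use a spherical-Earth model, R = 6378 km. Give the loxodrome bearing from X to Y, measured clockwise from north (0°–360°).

77.6°

Meridional parts: M(φ₁)=-0.2241, M(φ₂)=+0.2265 → ΔM = +0.4506;  Δλ = +2.0432 rad
tan C = Δλ / ΔM = +4.5347 → C = 77.56°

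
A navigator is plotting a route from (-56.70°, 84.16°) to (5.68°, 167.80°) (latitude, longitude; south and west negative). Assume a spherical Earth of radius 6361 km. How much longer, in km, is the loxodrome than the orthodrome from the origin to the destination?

252 km

Great circle: cos σ = sin φ₁ sin φ₂ + cos φ₁ cos φ₂ cos Δλ,  σ = 1.5930 rad → d_gc = 10133.1 km
Rhumb line: Δψ = +1.3064, q = Δφ/Δψ = 0.8334, d_rh = R√(Δφ²+q²Δλ²) = 10385.0 km
Excess = 10385.0 − 10133.1 = 251.9 ≈ 252 km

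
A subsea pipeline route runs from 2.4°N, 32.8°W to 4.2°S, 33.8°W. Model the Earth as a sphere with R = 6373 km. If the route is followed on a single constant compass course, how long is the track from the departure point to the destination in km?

742 km

Δψ = ln[tan(π/4+φ₂/2)/tan(π/4+φ₁/2)] = -0.1153;  Δφ = -0.1152 rad,  Δλ = -0.0175 rad
q = Δφ/Δψ = 0.9993
d = R·√(Δφ² + q²Δλ²) = 6373·0.11650 = 742 km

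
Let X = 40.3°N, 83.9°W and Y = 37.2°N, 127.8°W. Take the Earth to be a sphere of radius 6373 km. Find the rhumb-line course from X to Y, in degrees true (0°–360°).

Meridional parts: M(φ₁)=+0.7698, M(φ₂)=+0.7004 → ΔM = -0.0694;  Δλ = -0.7662 rad
tan C = Δλ / ΔM = +11.0411 → C = 264.82°

264.8°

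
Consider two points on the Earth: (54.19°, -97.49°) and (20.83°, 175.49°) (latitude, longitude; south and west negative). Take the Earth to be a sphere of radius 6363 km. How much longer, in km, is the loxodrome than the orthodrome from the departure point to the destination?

353 km

Great circle: cos σ = sin φ₁ sin φ₂ + cos φ₁ cos φ₂ cos Δλ,  σ = 1.2484 rad → d_gc = 7943.8 km
Rhumb line: Δψ = -0.7580, q = Δφ/Δψ = 0.7681, d_rh = R√(Δφ²+q²Δλ²) = 8296.4 km
Excess = 8296.4 − 7943.8 = 352.6 ≈ 353 km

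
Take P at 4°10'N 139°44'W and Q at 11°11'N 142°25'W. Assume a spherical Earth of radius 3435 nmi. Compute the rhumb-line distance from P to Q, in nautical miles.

Rhumb course C = atan2(Δλ, Δψ) with Δψ = ln[tan(π/4+φ₂/2)/tan(π/4+φ₁/2)] = +0.1237, Δλ = -0.0468 → C = 339.26°
d = R·|Δφ| / |cos C| = 3435·0.12246 / 0.93517 = 450 nmi

450 nmi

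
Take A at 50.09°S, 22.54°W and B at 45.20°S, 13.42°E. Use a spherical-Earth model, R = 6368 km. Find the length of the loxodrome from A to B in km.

2744 km

Rhumb course C = atan2(Δλ, Δψ) with Δψ = ln[tan(π/4+φ₂/2)/tan(π/4+φ₁/2)] = +0.1268, Δλ = +0.6276 → C = 78.58°
d = R·|Δφ| / |cos C| = 6368·0.08535 / 0.19805 = 2744 km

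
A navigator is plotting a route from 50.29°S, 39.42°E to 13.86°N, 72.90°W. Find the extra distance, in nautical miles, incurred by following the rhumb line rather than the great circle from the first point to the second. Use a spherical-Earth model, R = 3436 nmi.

218 nmi

Great circle: cos σ = sin φ₁ sin φ₂ + cos φ₁ cos φ₂ cos Δλ,  σ = 2.0041 rad → d_gc = 6886.0 nmi
Rhumb line: Δψ = +1.2629, q = Δφ/Δψ = 0.8866, d_rh = R√(Δφ²+q²Δλ²) = 7103.6 nmi
Excess = 7103.6 − 6886.0 = 217.6 ≈ 218 nmi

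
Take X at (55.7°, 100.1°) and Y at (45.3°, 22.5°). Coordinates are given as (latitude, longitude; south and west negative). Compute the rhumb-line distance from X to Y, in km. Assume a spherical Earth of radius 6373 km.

Δψ = ln[tan(π/4+φ₂/2)/tan(π/4+φ₁/2)] = -0.2869;  Δφ = -0.1815 rad,  Δλ = -1.3544 rad
q = Δφ/Δψ = 0.6326
d = R·√(Δφ² + q²Δλ²) = 6373·0.87582 = 5582 km

5582 km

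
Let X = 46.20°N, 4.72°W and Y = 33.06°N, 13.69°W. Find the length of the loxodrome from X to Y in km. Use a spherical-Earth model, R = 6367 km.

1648 km

Δψ = ln[tan(π/4+φ₂/2)/tan(π/4+φ₁/2)] = -0.2993;  Δφ = -0.2293 rad,  Δλ = -0.1566 rad
q = Δφ/Δψ = 0.7662
d = R·√(Δφ² + q²Δλ²) = 6367·0.25881 = 1648 km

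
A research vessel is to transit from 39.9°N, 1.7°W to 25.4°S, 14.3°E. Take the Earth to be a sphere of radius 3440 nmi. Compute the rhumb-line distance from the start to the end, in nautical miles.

Rhumb course C = atan2(Δλ, Δψ) with Δψ = ln[tan(π/4+φ₂/2)/tan(π/4+φ₁/2)] = -1.2192, Δλ = +0.2793 → C = 167.10°
d = R·|Δφ| / |cos C| = 3440·1.13970 / 0.97476 = 4022 nmi

4022 nmi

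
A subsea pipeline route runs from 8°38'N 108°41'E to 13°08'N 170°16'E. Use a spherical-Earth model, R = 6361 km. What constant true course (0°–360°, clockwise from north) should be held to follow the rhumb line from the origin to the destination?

Meridional parts: M(φ₁)=+0.1513, M(φ₂)=+0.2313 → ΔM = +0.0800;  Δλ = +1.0748 rad
tan C = Δλ / ΔM = +13.4353 → C = 85.74°

85.7°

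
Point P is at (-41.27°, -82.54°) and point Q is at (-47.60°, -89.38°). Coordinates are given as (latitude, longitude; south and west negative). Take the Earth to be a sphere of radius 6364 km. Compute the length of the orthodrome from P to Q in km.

887 km

Haversine: a = sin²(Δφ/2)+cos φ₁ cos φ₂ sin²(Δλ/2) = 0.00485;  σ = 2·atan2(√a,√(1−a))
σ = 7.988° → d = Rσ = 6364·0.13942 = 887 km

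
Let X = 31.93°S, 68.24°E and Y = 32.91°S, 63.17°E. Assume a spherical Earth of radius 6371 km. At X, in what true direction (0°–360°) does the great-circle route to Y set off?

θ = atan2( sin Δλ·cos φ₂ ,  cos φ₁ sin φ₂ − sin φ₁ cos φ₂ cos Δλ )
  = atan2(-0.0742, -0.0188) = 255.75°

255.8°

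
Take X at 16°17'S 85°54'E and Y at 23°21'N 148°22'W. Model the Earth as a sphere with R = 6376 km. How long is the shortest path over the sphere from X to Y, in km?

Haversine: a = sin²(Δφ/2)+cos φ₁ cos φ₂ sin²(Δλ/2) = 0.81290;  σ = 2·atan2(√a,√(1−a))
σ = 128.741° → d = Rσ = 6376·2.24696 = 14327 km

14327 km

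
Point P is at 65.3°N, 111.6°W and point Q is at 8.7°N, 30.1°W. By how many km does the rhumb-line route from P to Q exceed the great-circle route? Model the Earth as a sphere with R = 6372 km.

Great circle: cos σ = sin φ₁ sin φ₂ + cos φ₁ cos φ₂ cos Δλ,  σ = 1.3710 rad → d_gc = 8736.0 km
Rhumb line: Δψ = -1.3665, q = Δφ/Δψ = 0.7229, d_rh = R√(Δφ²+q²Δλ²) = 9086.0 km
Excess = 9086.0 − 8736.0 = 350.0 ≈ 350 km

350 km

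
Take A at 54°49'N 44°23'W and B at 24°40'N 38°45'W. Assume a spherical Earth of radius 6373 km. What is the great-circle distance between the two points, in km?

3386 km

Haversine: a = sin²(Δφ/2)+cos φ₁ cos φ₂ sin²(Δλ/2) = 0.06891;  σ = 2·atan2(√a,√(1−a))
σ = 30.437° → d = Rσ = 6373·0.53123 = 3386 km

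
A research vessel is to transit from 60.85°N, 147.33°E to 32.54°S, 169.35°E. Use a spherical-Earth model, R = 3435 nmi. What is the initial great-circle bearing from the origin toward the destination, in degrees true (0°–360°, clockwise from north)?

161.5°

N = sin Δλ·cos φ₂ = +0.3161;  D = cos φ₁ sin φ₂ − sin φ₁ cos φ₂ cos Δλ = -0.9445
initial course = atan2(N, D) = 161.50°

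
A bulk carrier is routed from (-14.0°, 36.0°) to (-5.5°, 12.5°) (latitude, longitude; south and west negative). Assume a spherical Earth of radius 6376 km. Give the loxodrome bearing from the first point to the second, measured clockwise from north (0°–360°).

Δψ = ln[tan(π/4+φ₂/2)/tan(π/4+φ₁/2)] = +0.1507
Δλ = -0.4102 rad (taken the short way round)
course = atan2(Δλ, Δψ) = 290.17°

290.2°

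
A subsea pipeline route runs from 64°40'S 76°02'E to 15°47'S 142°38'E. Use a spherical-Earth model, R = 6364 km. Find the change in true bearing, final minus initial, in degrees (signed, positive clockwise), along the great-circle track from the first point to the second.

Initial bearing θ₁ = atan2(sin Δλ cos φ₂, cos φ₁ sin φ₂ − sin φ₁ cos φ₂ cos Δλ) = 75.46°
Final bearing θ₂ = (initial bearing from the destination back to the start) + 180° = 25.49°
Δθ = θ₂ − θ₁ = -50.0°

-50.0°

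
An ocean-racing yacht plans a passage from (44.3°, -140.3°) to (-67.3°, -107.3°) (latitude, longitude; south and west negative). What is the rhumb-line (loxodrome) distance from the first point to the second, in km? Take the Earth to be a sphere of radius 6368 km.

Rhumb course C = atan2(Δλ, Δψ) with Δψ = ln[tan(π/4+φ₂/2)/tan(π/4+φ₁/2)] = -2.4700, Δλ = +0.5760 → C = 166.87°
d = R·|Δφ| / |cos C| = 6368·1.94779 / 0.97387 = 12736 km

12736 km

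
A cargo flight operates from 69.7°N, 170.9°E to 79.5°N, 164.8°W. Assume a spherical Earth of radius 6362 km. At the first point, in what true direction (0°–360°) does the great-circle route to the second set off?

22.0°

N = sin Δλ·cos φ₂ = +0.0750;  D = cos φ₁ sin φ₂ − sin φ₁ cos φ₂ cos Δλ = +0.1854
initial course = atan2(N, D) = 22.03°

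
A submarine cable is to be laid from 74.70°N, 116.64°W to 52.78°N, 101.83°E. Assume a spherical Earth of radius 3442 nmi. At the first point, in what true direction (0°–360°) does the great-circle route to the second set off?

330.6°

N = sin Δλ·cos φ₂ = -0.3763;  D = cos φ₁ sin φ₂ − sin φ₁ cos φ₂ cos Δλ = +0.6669
initial course = atan2(N, D) = 330.57°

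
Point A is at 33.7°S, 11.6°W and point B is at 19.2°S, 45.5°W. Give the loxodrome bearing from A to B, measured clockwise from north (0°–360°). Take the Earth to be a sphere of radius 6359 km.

295.6°

Meridional parts: M(φ₁)=-0.6254, M(φ₂)=-0.3416 → ΔM = +0.2838;  Δλ = -0.5917 rad
tan C = Δλ / ΔM = -2.0848 → C = 295.62°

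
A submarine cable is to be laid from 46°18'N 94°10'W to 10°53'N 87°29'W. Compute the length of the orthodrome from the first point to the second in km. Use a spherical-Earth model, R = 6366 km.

cos σ = sin φ₁ sin φ₂ + cos φ₁ cos φ₂ cos Δλ
      = sin(46.30°)sin(10.88°) + cos(46.30°)cos(10.88°)cos(6.68°) = 0.8103
σ = 35.870° → d = Rσ = 6366·0.62605 = 3985 km

3985 km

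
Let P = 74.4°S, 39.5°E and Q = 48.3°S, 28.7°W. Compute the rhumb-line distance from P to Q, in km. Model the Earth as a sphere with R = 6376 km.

Δψ = ln[tan(π/4+φ₂/2)/tan(π/4+φ₁/2)] = +1.0226;  Δφ = +0.4555 rad,  Δλ = -1.1903 rad
q = Δφ/Δψ = 0.4455
d = R·√(Δφ² + q²Δλ²) = 6376·0.69905 = 4457 km

4457 km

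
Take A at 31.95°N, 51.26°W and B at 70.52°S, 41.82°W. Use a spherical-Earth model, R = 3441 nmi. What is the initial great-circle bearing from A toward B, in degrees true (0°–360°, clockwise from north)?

176.8°

θ = atan2( sin Δλ·cos φ₂ ,  cos φ₁ sin φ₂ − sin φ₁ cos φ₂ cos Δλ )
  = atan2(+0.0547, -0.9740) = 176.79°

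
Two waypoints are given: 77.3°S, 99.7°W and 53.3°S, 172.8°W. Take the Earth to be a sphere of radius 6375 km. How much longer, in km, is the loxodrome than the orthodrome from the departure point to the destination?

Great circle: cos σ = sin φ₁ sin φ₂ + cos φ₁ cos φ₂ cos Δλ,  σ = 0.6088 rad → d_gc = 3880.89 km
Rhumb line: Δψ = +1.0921, q = Δφ/Δψ = 0.3836, d_rh = R√(Δφ²+q²Δλ²) = 4106.43 km
Excess = 4106.43 − 3880.89 = 225.54 ≈ 226 km

226 km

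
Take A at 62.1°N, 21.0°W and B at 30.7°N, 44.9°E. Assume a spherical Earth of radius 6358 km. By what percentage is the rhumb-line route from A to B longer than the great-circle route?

3.2%

Great circle: σ = 0.9078 rad → d_gc = Rσ = 5771.7 km
Rhumb: Δφ = -0.5480, Δλ = +1.1502, Δψ = -0.8292, q = Δφ/Δψ = 0.6609 → d_rh = R√(Δφ²+q²Δλ²) = 5958.0 km
Excess = (5958.0 − 5771.7) / 5771.7 = 186.3 / 5771.7 = 3.23% ≈ 3.2%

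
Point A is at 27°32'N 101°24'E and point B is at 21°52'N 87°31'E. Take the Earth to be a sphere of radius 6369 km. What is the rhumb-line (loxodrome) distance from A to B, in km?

Rhumb course C = atan2(Δλ, Δψ) with Δψ = ln[tan(π/4+φ₂/2)/tan(π/4+φ₁/2)] = -0.1089, Δλ = -0.2423 → C = 245.79°
d = R·|Δφ| / |cos C| = 6369·0.09890 / 0.41001 = 1536 km

1536 km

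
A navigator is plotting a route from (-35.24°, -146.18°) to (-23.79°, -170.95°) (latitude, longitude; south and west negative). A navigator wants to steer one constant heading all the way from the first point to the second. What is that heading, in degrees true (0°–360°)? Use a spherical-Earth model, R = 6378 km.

298.0°

Meridional parts: M(φ₁)=-0.6580, M(φ₂)=-0.4277 → ΔM = +0.2303;  Δλ = -0.4323 rad
tan C = Δλ / ΔM = -1.8774 → C = 298.04°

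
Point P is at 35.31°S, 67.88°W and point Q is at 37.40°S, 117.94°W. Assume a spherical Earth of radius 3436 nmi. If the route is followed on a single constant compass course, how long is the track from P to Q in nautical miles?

Δψ = ln[tan(π/4+φ₂/2)/tan(π/4+φ₁/2)] = -0.0453;  Δφ = -0.0365 rad,  Δλ = -0.8737 rad
q = Δφ/Δψ = 0.8053
d = R·√(Δφ² + q²Δλ²) = 3436·0.70452 = 2421 nmi

2421 nmi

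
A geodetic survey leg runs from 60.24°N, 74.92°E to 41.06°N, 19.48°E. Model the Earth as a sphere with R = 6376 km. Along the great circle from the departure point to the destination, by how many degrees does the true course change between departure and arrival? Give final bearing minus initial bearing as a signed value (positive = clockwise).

Initial bearing θ₁ = atan2(sin Δλ cos φ₂, cos φ₁ sin φ₂ − sin φ₁ cos φ₂ cos Δλ) = 265.83°
Final bearing θ₂ = (initial bearing from the destination back to the start) + 180° = 221.04°
Δθ = θ₂ − θ₁ = -44.8°

-44.8°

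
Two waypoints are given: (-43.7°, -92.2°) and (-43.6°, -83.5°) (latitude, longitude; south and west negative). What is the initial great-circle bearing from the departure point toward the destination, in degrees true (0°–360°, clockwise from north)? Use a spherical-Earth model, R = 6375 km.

θ = atan2( sin Δλ·cos φ₂ ,  cos φ₁ sin φ₂ − sin φ₁ cos φ₂ cos Δλ )
  = atan2(+0.1095, -0.0040) = 92.10°

92.1°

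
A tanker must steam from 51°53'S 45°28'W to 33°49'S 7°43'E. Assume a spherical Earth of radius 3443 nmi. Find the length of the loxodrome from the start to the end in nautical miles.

2558 nmi

Rhumb course C = atan2(Δλ, Δψ) with Δψ = ln[tan(π/4+φ₂/2)/tan(π/4+φ₁/2)] = +0.4351, Δλ = +0.9282 → C = 64.89°
d = R·|Δφ| / |cos C| = 3443·0.31532 / 0.42439 = 2558 nmi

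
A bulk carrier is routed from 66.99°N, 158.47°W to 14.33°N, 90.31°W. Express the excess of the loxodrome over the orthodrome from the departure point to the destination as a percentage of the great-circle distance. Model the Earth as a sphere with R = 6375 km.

Great circle: σ = 1.1932 rad → d_gc = Rσ = 7606.5 km
Rhumb: Δφ = -0.9191, Δλ = +1.1896, Δψ = -1.3391, q = Δφ/Δψ = 0.6863 → d_rh = R√(Δφ²+q²Δλ²) = 7837.3 km
Excess = (7837.3 − 7606.5) / 7606.5 = 230.8 / 7606.5 = 3.03% ≈ 3.0%

3.0%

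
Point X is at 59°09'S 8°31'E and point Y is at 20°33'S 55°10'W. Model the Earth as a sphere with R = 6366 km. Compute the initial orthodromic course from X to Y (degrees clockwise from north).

θ = atan2( sin Δλ·cos φ₂ ,  cos φ₁ sin φ₂ − sin φ₁ cos φ₂ cos Δλ )
  = atan2(-0.8393, +0.1764) = 281.87°

281.9°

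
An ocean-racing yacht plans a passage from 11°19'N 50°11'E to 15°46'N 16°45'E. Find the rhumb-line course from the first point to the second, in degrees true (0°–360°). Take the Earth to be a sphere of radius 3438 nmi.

277.8°

Δψ = ln[tan(π/4+φ₂/2)/tan(π/4+φ₁/2)] = +0.0799
Δλ = -0.5835 rad (taken the short way round)
course = atan2(Δλ, Δψ) = 277.80°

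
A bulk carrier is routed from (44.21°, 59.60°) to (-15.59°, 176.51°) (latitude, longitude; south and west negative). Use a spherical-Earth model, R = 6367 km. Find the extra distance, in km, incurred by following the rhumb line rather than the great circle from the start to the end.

Great circle: cos σ = sin φ₁ sin φ₂ + cos φ₁ cos φ₂ cos Δλ,  σ = 2.0943 rad → d_gc = 13334.1 km
Rhumb line: Δψ = -1.1375, q = Δφ/Δψ = 0.9175, d_rh = R√(Δφ²+q²Δλ²) = 13647.3 km
Excess = 13647.3 − 13334.1 = 313.2 ≈ 313 km

313 km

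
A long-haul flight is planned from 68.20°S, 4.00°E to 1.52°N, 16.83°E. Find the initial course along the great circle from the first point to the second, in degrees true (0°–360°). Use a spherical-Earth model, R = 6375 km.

13.6°

N = sin Δλ·cos φ₂ = +0.2220;  D = cos φ₁ sin φ₂ − sin φ₁ cos φ₂ cos Δλ = +0.9148
initial course = atan2(N, D) = 13.64°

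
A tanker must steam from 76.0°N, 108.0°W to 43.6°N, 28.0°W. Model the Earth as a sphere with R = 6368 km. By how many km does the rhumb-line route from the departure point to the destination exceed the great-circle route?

Great circle: cos σ = sin φ₁ sin φ₂ + cos φ₁ cos φ₂ cos Δλ,  σ = 0.7960 rad → d_gc = 5069.05 km
Rhumb line: Δψ = -1.2501, q = Δφ/Δψ = 0.4524, d_rh = R√(Δφ²+q²Δλ²) = 5398.56 km
Excess = 5398.56 − 5069.05 = 329.51 ≈ 330 km

330 km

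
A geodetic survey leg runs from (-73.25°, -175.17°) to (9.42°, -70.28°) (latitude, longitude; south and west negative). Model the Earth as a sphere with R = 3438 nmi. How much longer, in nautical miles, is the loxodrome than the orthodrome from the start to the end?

409 nmi

Great circle: cos σ = sin φ₁ sin φ₂ + cos φ₁ cos φ₂ cos Δλ,  σ = 1.8027 rad → d_gc = 6197.5 nmi
Rhumb line: Δψ = +2.0810, q = Δφ/Δψ = 0.6934, d_rh = R√(Δφ²+q²Δλ²) = 6606.9 nmi
Excess = 6606.9 − 6197.5 = 409.4 ≈ 409 nmi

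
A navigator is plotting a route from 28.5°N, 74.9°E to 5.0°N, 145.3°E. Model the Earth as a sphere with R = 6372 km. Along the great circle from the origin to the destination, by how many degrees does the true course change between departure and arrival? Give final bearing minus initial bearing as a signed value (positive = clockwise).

At departure: θ₁ = atan2(sin Δλ cos φ₂, cos φ₁ sin φ₂ − sin φ₁ cos φ₂ cos Δλ) = 95.05°
At arrival: θ₂ = atan2(sin Δλ cos φ₁, −cos φ₂ sin φ₁ + sin φ₂ cos φ₁ cos Δλ) = 118.51°
Δθ = θ₂ − θ₁ = +23.5°

+23.5°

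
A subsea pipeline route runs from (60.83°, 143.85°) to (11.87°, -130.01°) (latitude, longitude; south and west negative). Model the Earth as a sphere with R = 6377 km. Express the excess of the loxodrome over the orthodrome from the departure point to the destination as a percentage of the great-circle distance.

4.3%

Great circle: σ = 1.3575 rad → d_gc = Rσ = 8656.6 km
Rhumb: Δφ = -0.8545, Δλ = +1.5034, Δψ = -1.1376, q = Δφ/Δψ = 0.7511 → d_rh = R√(Δφ²+q²Δλ²) = 9030.7 km
Excess = (9030.7 − 8656.6) / 8656.6 = 374.1 / 8656.6 = 4.32% ≈ 4.3%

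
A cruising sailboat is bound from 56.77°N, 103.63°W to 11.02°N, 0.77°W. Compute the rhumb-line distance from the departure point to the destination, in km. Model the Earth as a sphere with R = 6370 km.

Rhumb course C = atan2(Δλ, Δψ) with Δψ = ln[tan(π/4+φ₂/2)/tan(π/4+φ₁/2)] = -1.0158, Δλ = +1.7952 → C = 119.50°
d = R·|Δφ| / |cos C| = 6370·0.79849 / 0.49246 = 10329 km

10329 km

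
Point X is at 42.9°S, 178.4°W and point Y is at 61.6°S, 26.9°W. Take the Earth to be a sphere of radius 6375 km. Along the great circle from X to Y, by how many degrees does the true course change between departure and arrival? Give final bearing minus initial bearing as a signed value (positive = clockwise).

-144.8°

At departure: θ₁ = atan2(sin Δλ cos φ₂, cos φ₁ sin φ₂ − sin φ₁ cos φ₂ cos Δλ) = 166.27°
At arrival: θ₂ = atan2(sin Δλ cos φ₁, −cos φ₂ sin φ₁ + sin φ₂ cos φ₁ cos Δλ) = 21.44°
Δθ = θ₂ − θ₁ = -144.8°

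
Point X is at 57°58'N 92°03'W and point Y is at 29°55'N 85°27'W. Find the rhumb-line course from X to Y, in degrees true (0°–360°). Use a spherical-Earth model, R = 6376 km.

Δψ = ln[tan(π/4+φ₂/2)/tan(π/4+φ₁/2)] = -0.7004
Δλ = +0.1152 rad (taken the short way round)
course = atan2(Δλ, Δψ) = 170.66°

170.7°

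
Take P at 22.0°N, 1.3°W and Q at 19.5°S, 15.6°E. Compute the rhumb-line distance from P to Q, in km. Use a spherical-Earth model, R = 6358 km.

4957 km

Rhumb course C = atan2(Δλ, Δψ) with Δψ = ln[tan(π/4+φ₂/2)/tan(π/4+φ₁/2)] = -0.7409, Δλ = +0.2950 → C = 158.29°
d = R·|Δφ| / |cos C| = 6358·0.72431 / 0.92908 = 4957 km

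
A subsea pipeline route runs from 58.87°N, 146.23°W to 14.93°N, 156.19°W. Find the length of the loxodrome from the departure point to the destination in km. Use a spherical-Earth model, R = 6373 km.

Rhumb course C = atan2(Δλ, Δψ) with Δψ = ln[tan(π/4+φ₂/2)/tan(π/4+φ₁/2)] = -1.0146, Δλ = -0.1738 → C = 189.72°
d = R·|Δφ| / |cos C| = 6373·0.76690 / 0.98564 = 4959 km

4959 km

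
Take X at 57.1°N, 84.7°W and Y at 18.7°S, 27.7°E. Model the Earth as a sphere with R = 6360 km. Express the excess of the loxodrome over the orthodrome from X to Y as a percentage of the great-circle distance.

3.8%

Great circle: σ = 2.0547 rad → d_gc = Rσ = 13068.0 km
Rhumb: Δφ = -1.3230, Δλ = +1.9618, Δψ = -1.5522, q = Δφ/Δψ = 0.8523 → d_rh = R√(Δφ²+q²Δλ²) = 13560.1 km
Excess = (13560.1 − 13068.0) / 13068.0 = 492.1 / 13068.0 = 3.77% ≈ 3.8%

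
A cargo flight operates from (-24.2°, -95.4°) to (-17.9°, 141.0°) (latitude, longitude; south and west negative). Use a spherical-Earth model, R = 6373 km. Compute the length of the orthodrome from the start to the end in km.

12319 km

cos σ = sin φ₁ sin φ₂ + cos φ₁ cos φ₂ cos Δλ
      = sin(-24.20°)sin(-17.90°) + cos(-24.20°)cos(-17.90°)cos(-123.60°) = -0.3543
σ = 110.753° → d = Rσ = 6373·1.93300 = 12319 km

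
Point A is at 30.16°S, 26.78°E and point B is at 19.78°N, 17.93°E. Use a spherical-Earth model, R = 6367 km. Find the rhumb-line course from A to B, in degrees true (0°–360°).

350.3°

Meridional parts: M(φ₁)=-0.5525, M(φ₂)=+0.3523 → ΔM = +0.9048;  Δλ = -0.1545 rad
tan C = Δλ / ΔM = -0.1707 → C = 350.31°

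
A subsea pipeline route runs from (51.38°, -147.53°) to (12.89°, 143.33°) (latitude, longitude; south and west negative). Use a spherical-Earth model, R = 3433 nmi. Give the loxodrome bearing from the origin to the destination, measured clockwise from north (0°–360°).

Δψ = ln[tan(π/4+φ₂/2)/tan(π/4+φ₁/2)] = -0.8218
Δλ = -1.2067 rad (taken the short way round)
course = atan2(Δλ, Δψ) = 235.74°

235.7°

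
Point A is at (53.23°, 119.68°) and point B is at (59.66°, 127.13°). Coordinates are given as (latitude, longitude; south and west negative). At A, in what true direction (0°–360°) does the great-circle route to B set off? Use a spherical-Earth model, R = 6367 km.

29.6°

N = sin Δλ·cos φ₂ = +0.0655;  D = cos φ₁ sin φ₂ − sin φ₁ cos φ₂ cos Δλ = +0.1154
initial course = atan2(N, D) = 29.58°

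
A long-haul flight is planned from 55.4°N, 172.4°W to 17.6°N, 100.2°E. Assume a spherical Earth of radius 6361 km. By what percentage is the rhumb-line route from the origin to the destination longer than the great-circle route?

Great circle: σ = 1.2938 rad → d_gc = Rσ = 8230.0 km
Rhumb: Δφ = -0.6597, Δλ = -1.5254, Δψ = -0.8543, q = Δφ/Δψ = 0.7722 → d_rh = R√(Δφ²+q²Δλ²) = 8588.1 km
Excess = (8588.1 − 8230.0) / 8230.0 = 358.1 / 8230.0 = 4.351% ≈ 4.4%

4.4%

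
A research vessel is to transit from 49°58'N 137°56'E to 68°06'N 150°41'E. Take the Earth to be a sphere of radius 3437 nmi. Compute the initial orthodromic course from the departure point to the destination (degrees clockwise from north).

θ = atan2( sin Δλ·cos φ₂ ,  cos φ₁ sin φ₂ − sin φ₁ cos φ₂ cos Δλ )
  = atan2(+0.0823, +0.3183) = 14.50°

14.5°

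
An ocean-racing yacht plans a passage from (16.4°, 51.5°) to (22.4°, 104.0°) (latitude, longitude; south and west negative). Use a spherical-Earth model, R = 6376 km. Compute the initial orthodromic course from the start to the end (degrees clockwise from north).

N = sin Δλ·cos φ₂ = +0.7335;  D = cos φ₁ sin φ₂ − sin φ₁ cos φ₂ cos Δλ = +0.2067
initial course = atan2(N, D) = 74.27°

74.3°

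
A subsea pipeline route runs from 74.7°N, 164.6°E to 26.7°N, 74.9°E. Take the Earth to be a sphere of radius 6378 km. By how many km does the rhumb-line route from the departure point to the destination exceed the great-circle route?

Great circle: cos σ = sin φ₁ sin φ₂ + cos φ₁ cos φ₂ cos Δλ,  σ = 1.1212 rad → d_gc = 7150.8 km
Rhumb line: Δψ = -1.5237, q = Δφ/Δψ = 0.5498, d_rh = R√(Δφ²+q²Δλ²) = 7660.9 km
Excess = 7660.9 − 7150.8 = 510.1 ≈ 510 km

510 km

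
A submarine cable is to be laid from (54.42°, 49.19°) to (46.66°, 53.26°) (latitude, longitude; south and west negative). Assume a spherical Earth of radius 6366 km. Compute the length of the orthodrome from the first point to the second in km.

908 km

Haversine: a = sin²(Δφ/2)+cos φ₁ cos φ₂ sin²(Δλ/2) = 0.00508;  σ = 2·atan2(√a,√(1−a))
σ = 8.176° → d = Rσ = 6366·0.14270 = 908 km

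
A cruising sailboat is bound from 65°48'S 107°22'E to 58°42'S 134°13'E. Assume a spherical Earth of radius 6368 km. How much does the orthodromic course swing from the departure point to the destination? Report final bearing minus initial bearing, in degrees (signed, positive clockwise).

At departure: θ₁ = atan2(sin Δλ cos φ₂, cos φ₁ sin φ₂ − sin φ₁ cos φ₂ cos Δλ) = 72.83°
At arrival: θ₂ = atan2(sin Δλ cos φ₁, −cos φ₂ sin φ₁ + sin φ₂ cos φ₁ cos Δλ) = 48.93°
Δθ = θ₂ − θ₁ = -23.9°

-23.9°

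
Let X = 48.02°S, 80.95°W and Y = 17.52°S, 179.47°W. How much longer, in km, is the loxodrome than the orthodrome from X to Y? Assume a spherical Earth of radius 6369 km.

Great circle: cos σ = sin φ₁ sin φ₂ + cos φ₁ cos φ₂ cos Δλ,  σ = 1.4411 rad → d_gc = 9178.7 km
Rhumb line: Δψ = +0.6473, q = Δφ/Δψ = 0.8223, d_rh = R√(Δφ²+q²Δλ²) = 9622.9 km
Excess = 9622.9 − 9178.7 = 444.2 ≈ 444 km

444 km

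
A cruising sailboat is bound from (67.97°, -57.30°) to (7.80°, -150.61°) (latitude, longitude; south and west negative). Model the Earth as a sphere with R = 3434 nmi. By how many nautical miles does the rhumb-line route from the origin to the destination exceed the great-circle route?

288 nmi

Great circle: cos σ = sin φ₁ sin φ₂ + cos φ₁ cos φ₂ cos Δλ,  σ = 1.4663 rad → d_gc = 5035.1 nmi
Rhumb line: Δψ = -1.5000, q = Δφ/Δψ = 0.7001, d_rh = R√(Δφ²+q²Δλ²) = 5323.1 nmi
Excess = 5323.1 − 5035.1 = 288.0 ≈ 288 nmi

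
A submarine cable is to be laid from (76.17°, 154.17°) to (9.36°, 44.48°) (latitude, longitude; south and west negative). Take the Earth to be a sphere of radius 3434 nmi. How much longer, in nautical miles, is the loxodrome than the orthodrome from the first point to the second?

493 nmi

Great circle: cos σ = sin φ₁ sin φ₂ + cos φ₁ cos φ₂ cos Δλ,  σ = 1.4923 rad → d_gc = 5124.4 nmi
Rhumb line: Δψ = -1.9456, q = Δφ/Δψ = 0.5993, d_rh = R√(Δφ²+q²Δλ²) = 5617.7 nmi
Excess = 5617.7 − 5124.4 = 493.3 ≈ 493 nmi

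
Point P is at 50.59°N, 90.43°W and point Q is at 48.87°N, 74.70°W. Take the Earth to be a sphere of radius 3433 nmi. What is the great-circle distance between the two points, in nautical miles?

617 nmi

cos σ = sin φ₁ sin φ₂ + cos φ₁ cos φ₂ cos Δλ
      = sin(50.59°)sin(48.87°) + cos(50.59°)cos(48.87°)cos(15.73°) = 0.9839
σ = 10.292° → d = Rσ = 3433·0.17963 = 617 nmi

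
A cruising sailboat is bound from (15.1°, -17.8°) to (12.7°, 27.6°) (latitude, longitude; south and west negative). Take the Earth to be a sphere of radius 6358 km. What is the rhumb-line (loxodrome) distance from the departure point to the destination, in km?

Δψ = ln[tan(π/4+φ₂/2)/tan(π/4+φ₁/2)] = -0.0432;  Δφ = -0.0419 rad,  Δλ = +0.7924 rad
q = Δφ/Δψ = 0.9706
d = R·√(Δφ² + q²Δλ²) = 6358·0.77025 = 4897 km

4897 km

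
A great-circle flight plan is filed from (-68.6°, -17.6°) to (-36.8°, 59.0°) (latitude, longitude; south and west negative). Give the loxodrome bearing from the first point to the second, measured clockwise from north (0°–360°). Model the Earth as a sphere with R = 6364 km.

Meridional parts: M(φ₁)=-1.6663, M(φ₂)=-0.6916 → ΔM = +0.9746;  Δλ = +1.3369 rad
tan C = Δλ / ΔM = +1.3717 → C = 53.91°

53.9°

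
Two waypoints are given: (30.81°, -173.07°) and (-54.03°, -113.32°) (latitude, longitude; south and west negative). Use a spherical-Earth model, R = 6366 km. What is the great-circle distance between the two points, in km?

Haversine: a = sin²(Δφ/2)+cos φ₁ cos φ₂ sin²(Δλ/2) = 0.58020;  σ = 2·atan2(√a,√(1−a))
σ = 99.230° → d = Rσ = 6366·1.73188 = 11025 km

11025 km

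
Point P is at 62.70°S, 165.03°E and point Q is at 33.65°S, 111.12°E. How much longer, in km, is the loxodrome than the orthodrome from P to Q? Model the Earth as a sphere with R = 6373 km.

109 km

Great circle: cos σ = sin φ₁ sin φ₂ + cos φ₁ cos φ₂ cos Δλ,  σ = 0.7709 rad → d_gc = 4912.81 km
Rhumb line: Δψ = +0.7910, q = Δφ/Δψ = 0.6410, d_rh = R√(Δφ²+q²Δλ²) = 5021.33 km
Excess = 5021.33 − 4912.81 = 108.52 ≈ 109 km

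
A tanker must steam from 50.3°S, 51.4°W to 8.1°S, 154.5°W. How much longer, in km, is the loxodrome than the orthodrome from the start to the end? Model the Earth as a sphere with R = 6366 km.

480 km

Great circle: cos σ = sin φ₁ sin φ₂ + cos φ₁ cos φ₂ cos Δλ,  σ = 1.6057 rad → d_gc = 10222.1 km
Rhumb line: Δψ = +0.8770, q = Δφ/Δψ = 0.8398, d_rh = R√(Δφ²+q²Δλ²) = 10702.1 km
Excess = 10702.1 − 10222.1 = 480.0 ≈ 480 km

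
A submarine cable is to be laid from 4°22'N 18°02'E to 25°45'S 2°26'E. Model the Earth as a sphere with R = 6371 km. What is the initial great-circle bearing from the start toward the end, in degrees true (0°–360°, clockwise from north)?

205.9°

θ = atan2( sin Δλ·cos φ₂ ,  cos φ₁ sin φ₂ − sin φ₁ cos φ₂ cos Δλ )
  = atan2(-0.2422, -0.4992) = 205.88°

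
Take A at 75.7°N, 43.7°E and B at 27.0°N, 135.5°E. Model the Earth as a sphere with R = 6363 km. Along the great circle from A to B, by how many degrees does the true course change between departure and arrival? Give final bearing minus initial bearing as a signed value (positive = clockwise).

Initial bearing θ₁ = atan2(sin Δλ cos φ₂, cos φ₁ sin φ₂ − sin φ₁ cos φ₂ cos Δλ) = 81.11°
Final bearing θ₂ = (initial bearing from the destination back to the start) + 180° = 164.10°
Δθ = θ₂ − θ₁ = +83.0°

+83.0°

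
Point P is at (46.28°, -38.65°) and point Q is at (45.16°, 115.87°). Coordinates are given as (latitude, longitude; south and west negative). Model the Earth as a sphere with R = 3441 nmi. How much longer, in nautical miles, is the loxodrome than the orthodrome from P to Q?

1324 nmi

Great circle: cos σ = sin φ₁ sin φ₂ + cos φ₁ cos φ₂ cos Δλ,  σ = 1.4982 rad → d_gc = 5155.3 nmi
Rhumb line: Δψ = -0.0280, q = Δφ/Δψ = 0.6981, d_rh = R√(Δφ²+q²Δλ²) = 6479.0 nmi
Excess = 6479.0 − 5155.3 = 1323.7 ≈ 1324 nmi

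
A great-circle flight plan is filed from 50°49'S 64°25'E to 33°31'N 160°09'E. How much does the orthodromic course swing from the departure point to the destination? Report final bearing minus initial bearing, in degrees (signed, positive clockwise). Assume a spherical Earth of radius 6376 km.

Initial bearing θ₁ = atan2(sin Δλ cos φ₂, cos φ₁ sin φ₂ − sin φ₁ cos φ₂ cos Δλ) = 71.08°
Final bearing θ₂ = (initial bearing from the destination back to the start) + 180° = 45.80°
Δθ = θ₂ − θ₁ = -25.3°

-25.3°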